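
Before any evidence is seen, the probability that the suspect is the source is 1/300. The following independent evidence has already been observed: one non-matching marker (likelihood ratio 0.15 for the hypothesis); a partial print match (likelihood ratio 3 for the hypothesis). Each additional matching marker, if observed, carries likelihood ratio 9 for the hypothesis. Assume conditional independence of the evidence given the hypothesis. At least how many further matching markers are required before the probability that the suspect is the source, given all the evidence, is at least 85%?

4

Prior odds = (1/300)/(299/300) = 1/299.
Combined Bayes factor of the evidence already in hand = 0.15 × 3 = 0.45.
Odds after that evidence = (1/299) × 0.45 = 9/5980.
Target odds = 0.85/0.15 = 17/3.
Need 9ⁿ ≥ 17/3 ÷ (9/5980) = 101660/27.
9³ = 729 falls short of 101660/27 but 9⁴ = 6561 reaches it, so n = 4.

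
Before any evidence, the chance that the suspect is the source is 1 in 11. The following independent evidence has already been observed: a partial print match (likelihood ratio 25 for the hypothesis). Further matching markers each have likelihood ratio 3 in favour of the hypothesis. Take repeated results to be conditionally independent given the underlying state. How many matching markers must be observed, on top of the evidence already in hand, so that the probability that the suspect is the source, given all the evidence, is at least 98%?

Prior odds = (1/11)/(10/11) = 0.1.
Bayes factor of the evidence already in hand = 25.
Odds after that evidence = 0.1 × 25 = 2.5.
Target odds = 0.98/0.02 = 49.
Need 3ⁿ ≥ 49 ÷ 2.5 = 19.6.
3² = 9 falls short of 19.6 but 3³ = 27 reaches it, so n = 3.

3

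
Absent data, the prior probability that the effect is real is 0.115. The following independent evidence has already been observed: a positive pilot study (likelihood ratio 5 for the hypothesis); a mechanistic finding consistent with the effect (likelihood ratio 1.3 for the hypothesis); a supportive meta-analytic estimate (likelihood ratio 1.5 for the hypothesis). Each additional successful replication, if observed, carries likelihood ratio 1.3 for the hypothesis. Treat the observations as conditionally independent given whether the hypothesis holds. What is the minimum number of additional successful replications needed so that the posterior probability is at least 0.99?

17

Prior odds = 0.115/0.885 = 23/177.
Combined Bayes factor of the evidence already in hand = 5 × 1.3 × 1.5 = 9.75.
Odds after that evidence = (23/177) × 9.75 = 299/236.
Target odds = 0.99/0.01 = 99.
Need 1.3ⁿ ≥ 99 ÷ (299/236) = 23364/299.
1.3¹⁶ ≈66.5417 falls short of 23364/299 but 1.3¹⁷ ≈86.5042 reaches it, so n = 17.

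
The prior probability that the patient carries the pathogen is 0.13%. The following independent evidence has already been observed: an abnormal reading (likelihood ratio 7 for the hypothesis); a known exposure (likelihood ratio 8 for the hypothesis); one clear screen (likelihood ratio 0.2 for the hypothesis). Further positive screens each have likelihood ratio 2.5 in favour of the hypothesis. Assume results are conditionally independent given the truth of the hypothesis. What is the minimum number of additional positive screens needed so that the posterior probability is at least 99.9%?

13

Prior odds = 0.0013/0.9987 = 13/9987.
Combined Bayes factor of the evidence already in hand = 7 × 8 × 0.2 = 11.2.
Odds after that evidence = (13/9987) × 11.2 = 728/49935.
Target odds = 0.999/0.001 = 999.
Need 2.5ⁿ ≥ 999 ÷ (728/49935) = 49885065/728.
2.5¹² = 244140625/4096 falls short of 49885065/728 but 2.5¹³ ≈149012 reaches it, so n = 13.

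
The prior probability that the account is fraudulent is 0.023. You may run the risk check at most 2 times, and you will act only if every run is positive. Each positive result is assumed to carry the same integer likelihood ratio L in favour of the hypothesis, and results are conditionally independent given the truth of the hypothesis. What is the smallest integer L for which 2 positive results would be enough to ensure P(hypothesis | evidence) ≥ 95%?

Prior odds = 0.023/0.977 = 23/977.
Target odds = 0.95/0.05 = 19.
Need L² ≥ 19 ÷ (23/977) = 18563/23.
28² = 784 < 18563/23 ≤ 841 = 29², so L = 29.

29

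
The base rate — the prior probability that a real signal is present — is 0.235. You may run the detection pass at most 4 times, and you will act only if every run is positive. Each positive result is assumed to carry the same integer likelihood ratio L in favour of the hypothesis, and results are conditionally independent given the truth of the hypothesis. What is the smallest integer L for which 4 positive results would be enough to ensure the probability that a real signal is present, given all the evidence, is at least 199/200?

6

Prior odds = 0.235/0.765 = 47/153.
Target odds = 0.995/0.005 = 199.
Need L⁴ ≥ 199 ÷ (47/153) = 30447/47.
5⁴ = 625 < 30447/47 ≤ 1296 = 6⁴, so L = 6.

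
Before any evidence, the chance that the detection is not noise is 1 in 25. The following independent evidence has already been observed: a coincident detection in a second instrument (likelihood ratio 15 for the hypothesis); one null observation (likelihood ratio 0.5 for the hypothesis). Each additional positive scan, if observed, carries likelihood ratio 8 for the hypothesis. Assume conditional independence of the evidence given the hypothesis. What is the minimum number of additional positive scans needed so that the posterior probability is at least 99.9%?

Prior odds = 0.04/0.96 = 1/24.
Combined Bayes factor of the evidence already in hand = 15 × 0.5 = 7.5.
Odds after that evidence = (1/24) × 7.5 = 0.3125.
Target odds = 0.999/0.001 = 999.
Need 8ⁿ ≥ 999 ÷ 0.3125 = 3196.8.
8³ = 512 falls short of 3196.8 but 8⁴ = 4096 reaches it, so n = 4.

4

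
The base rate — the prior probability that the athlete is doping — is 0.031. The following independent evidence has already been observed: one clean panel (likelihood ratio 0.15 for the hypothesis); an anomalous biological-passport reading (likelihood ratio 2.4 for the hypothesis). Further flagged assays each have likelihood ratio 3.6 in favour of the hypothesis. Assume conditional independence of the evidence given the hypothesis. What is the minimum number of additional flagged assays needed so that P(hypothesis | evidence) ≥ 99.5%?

8

Prior odds = 0.031/0.969 = 31/969.
Combined Bayes factor of the evidence already in hand = 0.15 × 2.4 = 0.36.
Odds after that evidence = (31/969) × 0.36 = 93/8075.
Target odds = 0.995/0.005 = 199.
Need 3.6ⁿ ≥ 199 ÷ (93/8075) = 1606925/93.
3.6⁷ = 612220032/78125 falls short of 1606925/93 but 3.6⁸ ≈28211.1 reaches it, so n = 8.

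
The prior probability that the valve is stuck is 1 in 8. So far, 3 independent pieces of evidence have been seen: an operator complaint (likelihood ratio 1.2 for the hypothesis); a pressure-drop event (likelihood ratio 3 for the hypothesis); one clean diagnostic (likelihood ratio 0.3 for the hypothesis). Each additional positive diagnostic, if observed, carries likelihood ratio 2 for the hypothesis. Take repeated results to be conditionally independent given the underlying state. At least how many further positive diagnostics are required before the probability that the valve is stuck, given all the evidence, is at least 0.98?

9

Prior odds = 0.125/0.875 = 1/7.
Combined Bayes factor of the evidence already in hand = 1.2 × 3 × 0.3 = 1.08.
Odds after that evidence = (1/7) × 1.08 = 27/175.
Target odds = 0.98/0.02 = 49.
Need 2ⁿ ≥ 49 ÷ (27/175) = 8575/27.
2⁸ = 256 falls short of 8575/27 but 2⁹ = 512 reaches it, so n = 9.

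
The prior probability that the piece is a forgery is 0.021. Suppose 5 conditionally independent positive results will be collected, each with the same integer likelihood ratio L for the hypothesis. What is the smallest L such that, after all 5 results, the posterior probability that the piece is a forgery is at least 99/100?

Prior odds = 0.021/0.979 = 21/979.
Target odds = 0.99/0.01 = 99.
Need L⁵ ≥ 99 ÷ (21/979) = 32307/7.
5⁵ = 3125 < 32307/7 ≤ 7776 = 6⁵, so L = 6.

6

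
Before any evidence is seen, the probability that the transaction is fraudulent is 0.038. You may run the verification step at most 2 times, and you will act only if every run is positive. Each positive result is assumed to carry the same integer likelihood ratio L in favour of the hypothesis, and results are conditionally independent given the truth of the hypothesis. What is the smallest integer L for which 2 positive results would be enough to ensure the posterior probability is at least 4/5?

11

Prior odds = 0.038/0.962 = 19/481.
Target odds = 0.8/0.2 = 4.
Need L² ≥ 4 ÷ (19/481) = 1924/19.
10² = 100 < 1924/19 ≤ 121 = 11², so L = 11.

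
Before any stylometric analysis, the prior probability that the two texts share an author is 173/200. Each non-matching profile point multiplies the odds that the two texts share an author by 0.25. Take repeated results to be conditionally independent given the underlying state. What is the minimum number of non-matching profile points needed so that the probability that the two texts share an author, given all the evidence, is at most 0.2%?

6

Prior odds = 0.865/0.135 = 173/27.
Likelihood ratio per non-matching profile point = 0.25.
Target posterior odds = 0.002/0.998 = 1/499.
Require 0.25ⁿ ≤ 1/499 ÷ (173/27) = 27/86327.
0.25⁵ = 1/1024 is still above 27/86327 but 0.25⁶ = 1/4096 is at or below it, so n = 6.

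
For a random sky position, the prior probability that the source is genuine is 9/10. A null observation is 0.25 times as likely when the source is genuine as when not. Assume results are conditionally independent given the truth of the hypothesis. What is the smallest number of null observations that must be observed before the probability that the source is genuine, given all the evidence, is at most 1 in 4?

3

Prior odds = 0.9/0.1 = 9.
Likelihood ratio per null observation = 0.25.
Target odds: 0.25 ÷ 0.75 = 1/3.
Need 9 × 0.25ⁿ ≤ 1/3, i.e. 0.25ⁿ ≤ 1/27.
0.25² = 0.0625 is still above 1/27 but 0.25³ = 0.015625 is at or below it, so n = 3.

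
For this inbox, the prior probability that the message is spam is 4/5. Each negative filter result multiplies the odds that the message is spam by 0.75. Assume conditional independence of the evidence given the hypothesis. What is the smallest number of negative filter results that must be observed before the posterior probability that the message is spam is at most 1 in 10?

13

Prior odds = 0.8/0.2 = 4.
Likelihood ratio per negative filter result = 0.75.
Target odds: 0.1 ÷ 0.9 = 1/9.
Need 4 × 0.75ⁿ ≤ 1/9, i.e. 0.75ⁿ ≤ 1/36.
0.75¹² = 531441/16777216 is still above 1/36 but 0.75¹³ = 1594323/67108864 is at or below it, so n = 13.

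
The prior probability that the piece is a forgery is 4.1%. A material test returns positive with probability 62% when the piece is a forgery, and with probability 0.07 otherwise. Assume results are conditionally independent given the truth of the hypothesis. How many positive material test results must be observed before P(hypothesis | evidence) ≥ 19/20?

Prior odds: 0.041 ÷ 0.959 = 41/959.
Likelihood ratio of a positive result = 0.62/0.07 = 62/7.
Target posterior odds = 0.95/0.05 = 19.
Require (62/7)ⁿ ≥ 19 ÷ (41/959) = 18221/41.
(62/7)² = 3844/49 falls short of 18221/41 but (62/7)³ = 238328/343 reaches it, so n = 3.

3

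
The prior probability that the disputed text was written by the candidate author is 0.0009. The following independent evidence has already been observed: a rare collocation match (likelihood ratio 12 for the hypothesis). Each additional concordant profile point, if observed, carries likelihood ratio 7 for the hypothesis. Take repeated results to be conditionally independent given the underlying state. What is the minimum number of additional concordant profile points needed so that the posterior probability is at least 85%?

4

Prior odds = 0.0009/0.9991 = 9/9991.
Bayes factor of the evidence already in hand = 12.
Odds after that evidence = (9/9991) × 12 = 108/9991.
Target odds = 0.85/0.15 = 17/3.
Need 7ⁿ ≥ 17/3 ÷ (108/9991) = 169847/324.
7³ = 343 falls short of 169847/324 but 7⁴ = 2401 reaches it, so n = 4.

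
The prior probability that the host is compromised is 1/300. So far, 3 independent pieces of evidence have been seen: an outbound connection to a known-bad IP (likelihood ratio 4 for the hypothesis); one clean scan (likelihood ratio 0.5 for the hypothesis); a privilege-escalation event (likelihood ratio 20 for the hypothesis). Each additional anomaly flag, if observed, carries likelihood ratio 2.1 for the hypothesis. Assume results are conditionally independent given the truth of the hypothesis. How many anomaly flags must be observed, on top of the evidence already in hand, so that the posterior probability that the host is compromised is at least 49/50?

8

Prior odds = (1/300)/(299/300) = 1/299.
Combined Bayes factor of the evidence already in hand = 4 × 0.5 × 20 = 40.
Odds after that evidence = (1/299) × 40 = 40/299.
Target odds = 0.98/0.02 = 49.
Need 2.1ⁿ ≥ 49 ÷ (40/299) = 366.275.
2.1⁷ ≈180.109 falls short of 366.275 but 2.1⁸ ≈378.229 reaches it, so n = 8.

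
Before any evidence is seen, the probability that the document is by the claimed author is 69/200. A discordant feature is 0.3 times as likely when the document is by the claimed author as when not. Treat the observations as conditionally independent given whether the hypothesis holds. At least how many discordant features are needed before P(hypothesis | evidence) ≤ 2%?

Prior odds: 0.345 ÷ 0.655 = 69/131.
Likelihood ratio per discordant feature = 0.3.
Target odds: 0.02 ÷ 0.98 = 1/49.
Need (69/131) × 0.3ⁿ ≤ 1/49, i.e. 0.3ⁿ ≤ 131/3381.
0.3² = 0.09 is still above 131/3381 but 0.3³ = 0.027 is at or below it, so n = 3.

3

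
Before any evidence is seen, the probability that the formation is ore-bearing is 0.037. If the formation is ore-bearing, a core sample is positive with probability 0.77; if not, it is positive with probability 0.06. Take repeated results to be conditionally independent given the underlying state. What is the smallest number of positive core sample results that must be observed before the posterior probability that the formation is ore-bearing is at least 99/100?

Prior odds = 0.037/0.963 = 37/963.
Likelihood ratio of a positive = 0.77/0.06 = 77/6.
Target odds: 0.99 ÷ 0.01 = 99.
Require (77/6)ⁿ ≥ 99 ÷ (37/963) = 95337/37.
(77/6)³ = 456533/216 falls short of 95337/37 but (77/6)⁴ = 35153041/1296 reaches it, so n = 4.

4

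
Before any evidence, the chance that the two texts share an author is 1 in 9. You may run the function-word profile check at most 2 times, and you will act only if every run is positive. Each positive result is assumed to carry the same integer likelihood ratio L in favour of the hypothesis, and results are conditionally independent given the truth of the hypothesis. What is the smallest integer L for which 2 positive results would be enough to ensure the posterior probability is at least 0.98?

Prior odds = (1/9)/(8/9) = 0.125.
Target odds = 0.98/0.02 = 49.
Need L² ≥ 49 ÷ 0.125 = 392.
19² = 361 < 392 ≤ 400 = 20², so L = 20.

20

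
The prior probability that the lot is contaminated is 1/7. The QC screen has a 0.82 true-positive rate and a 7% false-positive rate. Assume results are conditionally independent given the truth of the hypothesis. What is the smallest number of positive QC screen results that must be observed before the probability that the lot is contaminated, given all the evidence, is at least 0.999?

4

Prior odds: (1/7) ÷ (6/7) = 1/6.
Likelihood ratio of a positive result = 0.82/0.07 = 82/7.
Target odds: 0.999 ÷ 0.001 = 999.
Require (82/7)ⁿ ≥ 999 ÷ (1/6) = 5994.
(82/7)³ = 551368/343 falls short of 5994 but (82/7)⁴ = 45212176/2401 reaches it, so n = 4.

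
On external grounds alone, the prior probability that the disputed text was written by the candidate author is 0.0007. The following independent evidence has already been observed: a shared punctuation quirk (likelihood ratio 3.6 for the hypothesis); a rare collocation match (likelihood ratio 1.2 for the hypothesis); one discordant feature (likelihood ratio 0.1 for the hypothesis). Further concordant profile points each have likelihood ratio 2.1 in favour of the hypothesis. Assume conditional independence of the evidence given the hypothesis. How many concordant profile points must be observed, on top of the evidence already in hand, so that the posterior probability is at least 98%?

17

Prior odds = 0.0007/0.9993 = 7/9993.
Combined Bayes factor of the evidence already in hand = 3.6 × 1.2 × 0.1 = 0.432.
Odds after that evidence = (7/9993) × 0.432 = 126/416375.
Target odds = 0.98/0.02 = 49.
Need 2.1ⁿ ≥ 49 ÷ (126/416375) = 2914625/18.
2.1¹⁶ ≈143057 falls short of 2914625/18 but 2.1¹⁷ ≈300419 reaches it, so n = 17.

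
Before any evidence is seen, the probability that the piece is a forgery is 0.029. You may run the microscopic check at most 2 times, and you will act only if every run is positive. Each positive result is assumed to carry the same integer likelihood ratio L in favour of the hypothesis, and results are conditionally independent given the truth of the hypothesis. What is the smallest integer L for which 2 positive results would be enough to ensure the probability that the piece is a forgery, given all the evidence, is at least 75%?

Prior odds = 0.029/0.971 = 29/971.
Target odds = 0.75/0.25 = 3.
Need L² ≥ 3 ÷ (29/971) = 2913/29.
10² = 100 < 2913/29 ≤ 121 = 11², so L = 11.

11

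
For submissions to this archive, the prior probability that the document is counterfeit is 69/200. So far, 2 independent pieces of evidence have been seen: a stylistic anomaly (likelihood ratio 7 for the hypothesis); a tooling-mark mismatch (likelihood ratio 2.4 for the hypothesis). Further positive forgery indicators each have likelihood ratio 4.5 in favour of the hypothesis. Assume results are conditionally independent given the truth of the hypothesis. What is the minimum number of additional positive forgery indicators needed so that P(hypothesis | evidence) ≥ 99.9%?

4

Prior odds = 0.345/0.655 = 69/131.
Combined Bayes factor of the evidence already in hand = 7 × 2.4 = 16.8.
Odds after that evidence = (69/131) × 16.8 = 5796/655.
Target odds = 0.999/0.001 = 999.
Need 4.5ⁿ ≥ 999 ÷ (5796/655) = 72705/644.
4.5³ = 91.125 falls short of 72705/644 but 4.5⁴ = 410.0625 reaches it, so n = 4.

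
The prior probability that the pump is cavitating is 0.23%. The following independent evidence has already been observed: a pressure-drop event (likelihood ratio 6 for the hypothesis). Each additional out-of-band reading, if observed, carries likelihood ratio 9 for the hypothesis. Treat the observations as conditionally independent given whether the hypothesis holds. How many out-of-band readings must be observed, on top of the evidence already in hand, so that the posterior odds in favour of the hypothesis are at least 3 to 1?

Prior odds = 0.0023/0.9977 = 23/9977.
Bayes factor of the evidence already in hand = 6.
Odds after that evidence = (23/9977) × 6 = 138/9977.
Target odds = 3.
Need 9ⁿ ≥ 3 ÷ (138/9977) = 9977/46.
9² = 81 falls short of 9977/46 but 9³ = 729 reaches it, so n = 3.

3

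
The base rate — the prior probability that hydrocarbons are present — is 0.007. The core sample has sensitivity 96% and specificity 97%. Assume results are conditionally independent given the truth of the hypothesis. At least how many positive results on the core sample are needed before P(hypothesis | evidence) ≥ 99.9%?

4

Prior odds: 0.007 ÷ 0.993 = 7/993.
False-positive rate = 1 − 0.97 = 0.03; likelihood ratio of a positive = 0.96/0.03 = 32.
Target odds: 0.999 ÷ 0.001 = 999.
Require 32ⁿ ≥ 999 ÷ (7/993) = 992007/7.
32³ = 32768 falls short of 992007/7 but 32⁴ = 1048576 reaches it, so n = 4.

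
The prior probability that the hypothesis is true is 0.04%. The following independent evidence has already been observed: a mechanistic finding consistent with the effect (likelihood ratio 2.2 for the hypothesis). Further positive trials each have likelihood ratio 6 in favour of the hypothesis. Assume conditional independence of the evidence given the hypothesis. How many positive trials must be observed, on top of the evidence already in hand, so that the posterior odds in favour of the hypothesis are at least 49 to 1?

7

Prior odds = 0.0004/0.9996 = 1/2499.
Bayes factor of the evidence already in hand = 2.2.
Odds after that evidence = (1/2499) × 2.2 = 11/12495.
Target odds = 49.
Need 6ⁿ ≥ 49 ÷ (11/12495) = 612255/11.
6⁶ = 46656 falls short of 612255/11 but 6⁷ = 279936 reaches it, so n = 7.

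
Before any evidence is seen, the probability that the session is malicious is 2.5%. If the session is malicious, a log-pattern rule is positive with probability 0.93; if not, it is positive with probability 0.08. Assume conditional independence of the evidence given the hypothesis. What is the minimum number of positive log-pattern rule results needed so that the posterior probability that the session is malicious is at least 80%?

Prior odds: 0.025 ÷ 0.975 = 1/39.
Likelihood ratio of a positive = 0.93/0.08 = 11.625.
Target posterior odds = 0.8/0.2 = 4.
Need (1/39) × 11.625ⁿ ≥ 4, i.e. 11.625ⁿ ≥ 156.
11.625² = 135.140625 falls short of 156 but 11.625³ = 804357/512 reaches it, so n = 3.

3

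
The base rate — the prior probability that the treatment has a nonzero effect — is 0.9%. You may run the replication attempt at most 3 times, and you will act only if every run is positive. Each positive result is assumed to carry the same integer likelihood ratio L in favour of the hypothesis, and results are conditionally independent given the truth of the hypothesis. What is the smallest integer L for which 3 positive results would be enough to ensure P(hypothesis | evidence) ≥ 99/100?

Prior odds = 0.009/0.991 = 9/991.
Target odds = 0.99/0.01 = 99.
Need L³ ≥ 99 ÷ (9/991) = 10901.
22³ = 10648 < 10901 ≤ 12167 = 23³, so L = 23.

23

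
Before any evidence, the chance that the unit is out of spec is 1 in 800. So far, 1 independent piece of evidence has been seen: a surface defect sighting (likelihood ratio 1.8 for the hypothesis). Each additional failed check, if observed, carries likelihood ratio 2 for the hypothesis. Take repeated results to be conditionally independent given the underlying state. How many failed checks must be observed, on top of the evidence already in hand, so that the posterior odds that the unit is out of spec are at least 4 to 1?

11

Prior odds = 0.00125/0.99875 = 1/799.
Bayes factor of the evidence already in hand = 1.8.
Odds after that evidence = (1/799) × 1.8 = 9/3995.
Target odds = 4.
Need 2ⁿ ≥ 4 ÷ (9/3995) = 15980/9.
2¹⁰ = 1024 falls short of 15980/9 but 2¹¹ = 2048 reaches it, so n = 11.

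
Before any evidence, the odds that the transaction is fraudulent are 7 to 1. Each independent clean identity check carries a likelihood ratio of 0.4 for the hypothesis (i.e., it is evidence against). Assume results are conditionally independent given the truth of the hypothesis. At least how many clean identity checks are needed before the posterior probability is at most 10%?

5

Prior odds = 7.
Likelihood ratio per clean identity check = 0.4.
Target posterior odds = 0.1/0.9 = 1/9.
Require 0.4ⁿ ≤ 1/9 ÷ 7 = 1/63.
0.4⁴ = 0.0256 is still above 1/63 but 0.4⁵ = 0.01024 is at or below it, so n = 5.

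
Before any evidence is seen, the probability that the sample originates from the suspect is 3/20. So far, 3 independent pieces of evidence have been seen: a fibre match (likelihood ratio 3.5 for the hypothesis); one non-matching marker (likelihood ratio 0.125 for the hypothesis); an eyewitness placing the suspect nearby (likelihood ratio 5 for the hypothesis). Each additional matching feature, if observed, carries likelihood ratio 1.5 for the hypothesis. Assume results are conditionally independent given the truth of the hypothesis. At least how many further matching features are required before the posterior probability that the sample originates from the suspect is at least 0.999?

Prior odds = 0.15/0.85 = 3/17.
Combined Bayes factor of the evidence already in hand = 3.5 × 0.125 × 5 = 2.1875.
Odds after that evidence = (3/17) × 2.1875 = 105/272.
Target odds = 0.999/0.001 = 999.
Need 1.5ⁿ ≥ 999 ÷ (105/272) = 90576/35.
1.5¹⁹ ≈2216.84 falls short of 90576/35 but 1.5²⁰ ≈3325.26 reaches it, so n = 20.

20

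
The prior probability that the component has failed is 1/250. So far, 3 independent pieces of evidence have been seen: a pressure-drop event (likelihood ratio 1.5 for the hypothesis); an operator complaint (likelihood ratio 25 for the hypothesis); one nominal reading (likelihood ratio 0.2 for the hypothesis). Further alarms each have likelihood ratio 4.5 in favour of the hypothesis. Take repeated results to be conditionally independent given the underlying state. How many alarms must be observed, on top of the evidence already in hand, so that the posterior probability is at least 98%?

5

Prior odds = 0.004/0.996 = 1/249.
Combined Bayes factor of the evidence already in hand = 1.5 × 25 × 0.2 = 7.5.
Odds after that evidence = (1/249) × 7.5 = 5/166.
Target odds = 0.98/0.02 = 49.
Need 4.5ⁿ ≥ 49 ÷ (5/166) = 1626.8.
4.5⁴ = 410.0625 falls short of 1626.8 but 4.5⁵ = 1845.28125 reaches it, so n = 5.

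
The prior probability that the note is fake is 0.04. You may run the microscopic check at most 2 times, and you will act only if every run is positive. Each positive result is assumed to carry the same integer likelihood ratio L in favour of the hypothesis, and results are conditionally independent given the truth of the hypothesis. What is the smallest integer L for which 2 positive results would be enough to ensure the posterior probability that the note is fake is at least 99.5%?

70

Prior odds = 0.04/0.96 = 1/24.
Target odds = 0.995/0.005 = 199.
Need L² ≥ 199 ÷ (1/24) = 4776.
69² = 4761 < 4776 ≤ 4900 = 70², so L = 70.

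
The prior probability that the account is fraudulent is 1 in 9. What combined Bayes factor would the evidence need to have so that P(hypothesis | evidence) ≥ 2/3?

Prior odds = (1/9)/(8/9) = 0.125.
Target odds = (2/3)/(1/3) = 2.
Required Bayes factor = 2 ÷ 0.125 = 16.

16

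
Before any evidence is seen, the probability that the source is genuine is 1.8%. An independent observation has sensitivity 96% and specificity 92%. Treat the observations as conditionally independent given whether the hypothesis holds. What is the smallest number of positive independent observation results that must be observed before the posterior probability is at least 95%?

Prior odds = 0.018/0.982 = 9/491.
False-positive rate = 1 − 0.92 = 0.08; likelihood ratio of a positive = 0.96/0.08 = 12.
Target odds: 0.95 ÷ 0.05 = 19.
Require 12ⁿ ≥ 19 ÷ (9/491) = 9329/9.
12² = 144 falls short of 9329/9 but 12³ = 1728 reaches it, so n = 3.

3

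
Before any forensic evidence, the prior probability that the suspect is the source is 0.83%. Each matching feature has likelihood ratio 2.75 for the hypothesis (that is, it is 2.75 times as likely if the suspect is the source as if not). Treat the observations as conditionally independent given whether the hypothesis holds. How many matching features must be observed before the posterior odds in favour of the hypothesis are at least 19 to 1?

8

Prior odds: 0.0083 ÷ 0.9917 = 83/9917.
Likelihood ratio per matching feature = 2.75.
Target odds = 19.
Require 2.75ⁿ ≥ 19 ÷ (83/9917) = 188423/83.
2.75⁷ = 19487171/16384 falls short of 188423/83 but 2.75⁸ = 214358881/65536 reaches it, so n = 8.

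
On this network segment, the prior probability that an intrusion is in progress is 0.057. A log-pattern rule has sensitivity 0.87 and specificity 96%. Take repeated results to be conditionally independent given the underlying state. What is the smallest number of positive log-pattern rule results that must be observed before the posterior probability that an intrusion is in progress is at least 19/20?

2

Prior odds = 0.057/0.943 = 57/943.
False-positive rate = 1 − 0.96 = 0.04; likelihood ratio of a positive = 0.87/0.04 = 21.75.
Target odds: 0.95 ÷ 0.05 = 19.
Require 21.75ⁿ ≥ 19 ÷ (57/943) = 943/3.
21.75¹ = 21.75 falls short of 943/3 but 21.75² = 473.0625 reaches it, so n = 2.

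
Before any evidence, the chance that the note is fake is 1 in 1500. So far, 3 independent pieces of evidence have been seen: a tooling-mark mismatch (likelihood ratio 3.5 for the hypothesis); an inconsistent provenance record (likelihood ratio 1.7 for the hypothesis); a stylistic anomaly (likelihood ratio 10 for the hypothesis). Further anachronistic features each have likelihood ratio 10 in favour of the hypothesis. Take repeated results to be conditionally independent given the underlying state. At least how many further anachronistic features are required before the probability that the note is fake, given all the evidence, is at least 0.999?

Prior odds = (1/1500)/(1499/1500) = 1/1499.
Combined Bayes factor of the evidence already in hand = 3.5 × 1.7 × 10 = 59.5.
Odds after that evidence = (1/1499) × 59.5 = 119/2998.
Target odds = 0.999/0.001 = 999.
Need 10ⁿ ≥ 999 ÷ (119/2998) = 2995002/119.
10⁴ = 10000 falls short of 2995002/119 but 10⁵ = 100000 reaches it, so n = 5.

5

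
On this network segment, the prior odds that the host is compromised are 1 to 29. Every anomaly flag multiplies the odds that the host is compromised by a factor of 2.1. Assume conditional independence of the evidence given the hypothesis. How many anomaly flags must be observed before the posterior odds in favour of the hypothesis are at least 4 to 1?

Prior odds = 1/29.
Likelihood ratio per anomaly flag = 2.1.
Target odds = 4.
Need (1/29) × 2.1ⁿ ≥ 4, i.e. 2.1ⁿ ≥ 116.
2.1⁶ = 85766121/1000000 falls short of 116 but 2.1⁷ ≈180.109 reaches it, so n = 7.

7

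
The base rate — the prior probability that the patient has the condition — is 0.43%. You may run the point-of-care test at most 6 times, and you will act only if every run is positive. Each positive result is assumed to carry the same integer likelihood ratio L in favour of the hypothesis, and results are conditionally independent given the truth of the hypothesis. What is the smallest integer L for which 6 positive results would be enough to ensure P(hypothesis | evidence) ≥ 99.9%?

Prior odds = 0.0043/0.9957 = 43/9957.
Target odds = 0.999/0.001 = 999.
Need L⁶ ≥ 999 ÷ (43/9957) = 9947043/43.
7⁶ = 117649 < 9947043/43 ≤ 262144 = 8⁶, so L = 8.

8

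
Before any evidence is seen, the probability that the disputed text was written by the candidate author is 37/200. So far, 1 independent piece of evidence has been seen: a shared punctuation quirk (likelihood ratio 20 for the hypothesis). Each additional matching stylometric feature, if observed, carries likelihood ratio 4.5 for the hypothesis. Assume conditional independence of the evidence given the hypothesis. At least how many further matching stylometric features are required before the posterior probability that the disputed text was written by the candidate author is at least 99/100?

3

Prior odds = 0.185/0.815 = 37/163.
Bayes factor of the evidence already in hand = 20.
Odds after that evidence = (37/163) × 20 = 740/163.
Target odds = 0.99/0.01 = 99.
Need 4.5ⁿ ≥ 99 ÷ (740/163) = 16137/740.
4.5² = 20.25 falls short of 16137/740 but 4.5³ = 91.125 reaches it, so n = 3.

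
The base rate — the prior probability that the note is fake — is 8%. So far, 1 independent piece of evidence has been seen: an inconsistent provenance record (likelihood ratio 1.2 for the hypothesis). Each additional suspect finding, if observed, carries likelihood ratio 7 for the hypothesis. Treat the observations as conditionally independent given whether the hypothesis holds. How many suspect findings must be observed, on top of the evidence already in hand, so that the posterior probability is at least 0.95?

Prior odds = 0.08/0.92 = 2/23.
Bayes factor of the evidence already in hand = 1.2.
Odds after that evidence = (2/23) × 1.2 = 12/115.
Target odds = 0.95/0.05 = 19.
Need 7ⁿ ≥ 19 ÷ (12/115) = 2185/12.
7² = 49 falls short of 2185/12 but 7³ = 343 reaches it, so n = 3.

3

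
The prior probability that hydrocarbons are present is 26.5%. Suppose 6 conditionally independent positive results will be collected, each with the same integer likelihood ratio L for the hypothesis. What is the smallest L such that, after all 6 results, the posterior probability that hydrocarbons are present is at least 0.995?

3

Prior odds = 0.265/0.735 = 53/147.
Target odds = 0.995/0.005 = 199.
Need L⁶ ≥ 199 ÷ (53/147) = 29253/53.
2⁶ = 64 < 29253/53 ≤ 729 = 3⁶, so L = 3.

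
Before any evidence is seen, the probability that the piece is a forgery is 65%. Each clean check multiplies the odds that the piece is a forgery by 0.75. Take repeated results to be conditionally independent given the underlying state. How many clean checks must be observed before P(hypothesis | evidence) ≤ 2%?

16

Prior odds = 0.65/0.35 = 13/7.
Likelihood ratio per clean check = 0.75.
Target odds: 0.02 ÷ 0.98 = 1/49.
Need (13/7) × 0.75ⁿ ≤ 1/49, i.e. 0.75ⁿ ≤ 1/91.
0.75¹⁵ ≈0.0133635 is still above 1/91 but 0.75¹⁶ ≈0.0100226 is at or below it, so n = 16.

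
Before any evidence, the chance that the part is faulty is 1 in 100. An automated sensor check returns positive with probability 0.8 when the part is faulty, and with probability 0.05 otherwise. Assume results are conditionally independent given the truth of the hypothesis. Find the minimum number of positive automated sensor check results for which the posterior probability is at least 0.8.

Prior odds = 0.01/0.99 = 1/99.
Likelihood ratio of a positive result = 0.8/0.05 = 16.
Target posterior odds = 0.8/0.2 = 4.
Need (1/99) × 16ⁿ ≥ 4, i.e. 16ⁿ ≥ 396.
16² = 256 falls short of 396 but 16³ = 4096 reaches it, so n = 3.

3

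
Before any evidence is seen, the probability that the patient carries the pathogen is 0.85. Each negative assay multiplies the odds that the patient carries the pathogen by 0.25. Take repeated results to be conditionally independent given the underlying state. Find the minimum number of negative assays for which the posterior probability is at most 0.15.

Prior odds: 0.85 ÷ 0.15 = 17/3.
Likelihood ratio per negative assay = 0.25.
Target odds: 0.15 ÷ 0.85 = 3/17.
Need (17/3) × 0.25ⁿ ≤ 3/17, i.e. 0.25ⁿ ≤ 9/289.
0.25² = 0.0625 is still above 9/289 but 0.25³ = 0.015625 is at or below it, so n = 3.

3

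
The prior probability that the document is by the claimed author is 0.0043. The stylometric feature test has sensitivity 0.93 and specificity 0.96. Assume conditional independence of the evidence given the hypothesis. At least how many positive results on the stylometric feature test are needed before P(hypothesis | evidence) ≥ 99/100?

Prior odds: 0.0043 ÷ 0.9957 = 43/9957.
False-positive rate = 1 − 0.96 = 0.04; likelihood ratio of a positive = 0.93/0.04 = 23.25.
Target odds: 0.99 ÷ 0.01 = 99.
Need (43/9957) × 23.25ⁿ ≥ 99, i.e. 23.25ⁿ ≥ 985743/43.
23.25³ = 804357/64 falls short of 985743/43 but 23.25⁴ = 74805201/256 reaches it, so n = 4.

4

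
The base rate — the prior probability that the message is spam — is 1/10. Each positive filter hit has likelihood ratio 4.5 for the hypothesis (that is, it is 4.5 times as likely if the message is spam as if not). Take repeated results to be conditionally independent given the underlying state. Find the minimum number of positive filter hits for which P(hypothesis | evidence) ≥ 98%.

Prior odds = 0.1/0.9 = 1/9.
Likelihood ratio per positive filter hit = 4.5.
Target posterior odds = 0.98/0.02 = 49.
Need (1/9) × 4.5ⁿ ≥ 49, i.e. 4.5ⁿ ≥ 441.
4.5⁴ = 410.0625 falls short of 441 but 4.5⁵ = 1845.28125 reaches it, so n = 5.

5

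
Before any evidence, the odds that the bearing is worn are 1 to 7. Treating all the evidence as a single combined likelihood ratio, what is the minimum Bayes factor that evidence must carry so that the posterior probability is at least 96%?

Prior odds = 1/7.
Target odds = 0.96/0.04 = 24.
Required Bayes factor = 24 ÷ (1/7) = 168.

168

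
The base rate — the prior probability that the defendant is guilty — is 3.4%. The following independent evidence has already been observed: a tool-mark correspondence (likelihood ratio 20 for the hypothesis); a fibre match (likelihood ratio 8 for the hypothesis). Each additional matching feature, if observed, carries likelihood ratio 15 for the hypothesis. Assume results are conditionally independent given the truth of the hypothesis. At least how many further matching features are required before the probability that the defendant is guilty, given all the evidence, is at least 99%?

Prior odds = 0.034/0.966 = 17/483.
Combined Bayes factor of the evidence already in hand = 20 × 8 = 160.
Odds after that evidence = (17/483) × 160 = 2720/483.
Target odds = 0.99/0.01 = 99.
Need 15ⁿ ≥ 99 ÷ (2720/483) = 47817/2720.
15¹ = 15 falls short of 47817/2720 but 15² = 225 reaches it, so n = 2.

2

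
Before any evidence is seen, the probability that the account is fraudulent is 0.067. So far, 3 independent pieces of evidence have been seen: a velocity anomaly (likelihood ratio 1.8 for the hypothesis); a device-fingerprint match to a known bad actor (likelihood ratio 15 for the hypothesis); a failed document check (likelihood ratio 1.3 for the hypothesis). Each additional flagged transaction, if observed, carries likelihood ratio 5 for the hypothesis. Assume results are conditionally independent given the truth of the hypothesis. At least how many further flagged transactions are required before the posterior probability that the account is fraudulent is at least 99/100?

3

Prior odds = 0.067/0.933 = 67/933.
Combined Bayes factor of the evidence already in hand = 1.8 × 15 × 1.3 = 35.1.
Odds after that evidence = (67/933) × 35.1 = 7839/3110.
Target odds = 0.99/0.01 = 99.
Need 5ⁿ ≥ 99 ÷ (7839/3110) = 34210/871.
5² = 25 falls short of 34210/871 but 5³ = 125 reaches it, so n = 3.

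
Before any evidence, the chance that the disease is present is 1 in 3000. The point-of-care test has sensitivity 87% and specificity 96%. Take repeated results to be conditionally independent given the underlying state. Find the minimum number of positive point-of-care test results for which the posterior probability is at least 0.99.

Prior odds = (1/3000)/(2999/3000) = 1/2999.
False-positive rate = 1 − 0.96 = 0.04; likelihood ratio of a positive = 0.87/0.04 = 21.75.
Target odds: 0.99 ÷ 0.01 = 99.
Require 21.75ⁿ ≥ 99 ÷ (1/2999) = 296901.
21.75⁴ = 57289761/256 falls short of 296901 but 21.75⁵ ≈4.86739e+06 reaches it, so n = 5.

5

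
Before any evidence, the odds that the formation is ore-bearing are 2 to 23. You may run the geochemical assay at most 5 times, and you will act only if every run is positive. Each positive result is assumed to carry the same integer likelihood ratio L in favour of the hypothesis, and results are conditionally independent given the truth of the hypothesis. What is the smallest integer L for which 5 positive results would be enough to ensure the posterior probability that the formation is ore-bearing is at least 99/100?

5

Prior odds = 2/23.
Target odds = 0.99/0.01 = 99.
Need L⁵ ≥ 99 ÷ (2/23) = 1138.5.
4⁵ = 1024 < 1138.5 ≤ 3125 = 5⁵, so L = 5.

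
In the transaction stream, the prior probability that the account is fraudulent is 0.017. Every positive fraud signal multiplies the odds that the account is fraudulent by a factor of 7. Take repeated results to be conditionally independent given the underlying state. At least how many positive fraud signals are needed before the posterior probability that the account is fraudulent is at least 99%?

Prior odds: 0.017 ÷ 0.983 = 17/983.
Likelihood ratio per positive fraud signal = 7.
Target posterior odds = 0.99/0.01 = 99.
Need (17/983) × 7ⁿ ≥ 99, i.e. 7ⁿ ≥ 97317/17.
7⁴ = 2401 falls short of 97317/17 but 7⁵ = 16807 reaches it, so n = 5.

5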